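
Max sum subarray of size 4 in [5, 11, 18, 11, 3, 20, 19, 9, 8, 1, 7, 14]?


[0:4]: 45
[1:5]: 43
[2:6]: 52
[3:7]: 53
[4:8]: 51
[5:9]: 56
[6:10]: 37
[7:11]: 25
[8:12]: 30

Max: 56 at [5:9]


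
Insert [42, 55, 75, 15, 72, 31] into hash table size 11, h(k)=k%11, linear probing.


Insert 42: h=9 -> slot 9
Insert 55: h=0 -> slot 0
Insert 75: h=9, 1 probes -> slot 10
Insert 15: h=4 -> slot 4
Insert 72: h=6 -> slot 6
Insert 31: h=9, 3 probes -> slot 1

Table: [55, 31, None, None, 15, None, 72, None, None, 42, 75]


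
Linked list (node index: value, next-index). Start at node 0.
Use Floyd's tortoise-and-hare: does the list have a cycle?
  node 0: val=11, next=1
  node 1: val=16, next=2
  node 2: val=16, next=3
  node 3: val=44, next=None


Floyd's tortoise (slow, +1) and hare (fast, +2):
  init: slow=0, fast=0
  step 1: slow=1, fast=2
  step 2: fast 2->3->None, no cycle

Cycle: no


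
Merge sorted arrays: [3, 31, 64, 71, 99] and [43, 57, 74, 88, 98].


Take 3 from A
Take 31 from A
Take 43 from B
Take 57 from B
Take 64 from A
Take 71 from A
Take 74 from B
Take 88 from B
Take 98 from B

Merged: [3, 31, 43, 57, 64, 71, 74, 88, 98, 99]


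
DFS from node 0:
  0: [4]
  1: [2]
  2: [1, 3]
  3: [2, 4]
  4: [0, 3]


Visit 0, push [4]
Visit 4, push [3]
Visit 3, push [2]
Visit 2, push [1]
Visit 1, push []

DFS order: [0, 4, 3, 2, 1]


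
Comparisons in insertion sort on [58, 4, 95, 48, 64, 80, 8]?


Algorithm: insertion sort
Input: [58, 4, 95, 48, 64, 80, 8]
Sorted: [4, 8, 48, 58, 64, 80, 95]

15


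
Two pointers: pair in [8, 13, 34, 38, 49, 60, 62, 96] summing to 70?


lo=0(8)+hi=7(96)=104
lo=0(8)+hi=6(62)=70

Yes: 8+62=70


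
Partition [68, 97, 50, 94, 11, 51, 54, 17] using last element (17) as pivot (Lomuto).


Pivot: 17
  11 <= 17: swap -> [11, 97, 50, 94, 68, 51, 54, 17]
Place pivot at 1: [11, 17, 50, 94, 68, 51, 54, 97]

Partitioned: [11, 17, 50, 94, 68, 51, 54, 97]


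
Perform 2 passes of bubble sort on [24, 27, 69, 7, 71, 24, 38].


Initial: [24, 27, 69, 7, 71, 24, 38]
Pass 1: [24, 27, 7, 69, 24, 38, 71] (3 swaps)
Pass 2: [24, 7, 27, 24, 38, 69, 71] (3 swaps)

After 2 passes: [24, 7, 27, 24, 38, 69, 71]


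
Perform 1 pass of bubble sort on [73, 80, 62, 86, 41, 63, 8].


Initial: [73, 80, 62, 86, 41, 63, 8]
Pass 1: [73, 62, 80, 41, 63, 8, 86] (4 swaps)

After 1 pass: [73, 62, 80, 41, 63, 8, 86]


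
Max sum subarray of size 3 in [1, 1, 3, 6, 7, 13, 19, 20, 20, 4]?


[0:3]: 5
[1:4]: 10
[2:5]: 16
[3:6]: 26
[4:7]: 39
[5:8]: 52
[6:9]: 59
[7:10]: 44

Max: 59 at [6:9]


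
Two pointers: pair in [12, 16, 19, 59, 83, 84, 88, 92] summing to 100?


lo=0(12)+hi=7(92)=104
lo=0(12)+hi=6(88)=100

Yes: 12+88=100


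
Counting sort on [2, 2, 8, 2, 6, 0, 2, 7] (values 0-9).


Input: [2, 2, 8, 2, 6, 0, 2, 7]
Counts: [1, 0, 4, 0, 0, 0, 1, 1, 1, 0]

Sorted: [0, 2, 2, 2, 2, 6, 7, 8]


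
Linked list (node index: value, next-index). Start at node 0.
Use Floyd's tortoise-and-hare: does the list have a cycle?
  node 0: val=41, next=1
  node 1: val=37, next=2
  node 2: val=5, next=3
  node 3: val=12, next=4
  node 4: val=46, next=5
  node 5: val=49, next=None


Floyd's tortoise (slow, +1) and hare (fast, +2):
  init: slow=0, fast=0
  step 1: slow=1, fast=2
  step 2: slow=2, fast=4
  step 3: fast 4->5->None, no cycle

Cycle: no


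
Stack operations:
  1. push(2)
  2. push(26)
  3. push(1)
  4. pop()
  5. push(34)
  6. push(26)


push(2) -> [2]
push(26) -> [2, 26]
push(1) -> [2, 26, 1]
pop()->1, [2, 26]
push(34) -> [2, 26, 34]
push(26) -> [2, 26, 34, 26]

Final stack: [2, 26, 34, 26]


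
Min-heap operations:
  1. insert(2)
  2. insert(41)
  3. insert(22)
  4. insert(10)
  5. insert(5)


insert(2) -> [2]
insert(41) -> [2, 41]
insert(22) -> [2, 41, 22]
insert(10) -> [2, 10, 22, 41]
insert(5) -> [2, 5, 22, 41, 10]

Final heap: [2, 5, 22, 41, 10]


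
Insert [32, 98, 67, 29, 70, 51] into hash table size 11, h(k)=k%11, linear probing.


Insert 32: h=10 -> slot 10
Insert 98: h=10, 1 probes -> slot 0
Insert 67: h=1 -> slot 1
Insert 29: h=7 -> slot 7
Insert 70: h=4 -> slot 4
Insert 51: h=7, 1 probes -> slot 8

Table: [98, 67, None, None, 70, None, None, 29, 51, None, 32]


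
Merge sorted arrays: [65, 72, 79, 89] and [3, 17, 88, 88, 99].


Take 3 from B
Take 17 from B
Take 65 from A
Take 72 from A
Take 79 from A
Take 88 from B
Take 88 from B
Take 89 from A

Merged: [3, 17, 65, 72, 79, 88, 88, 89, 99]


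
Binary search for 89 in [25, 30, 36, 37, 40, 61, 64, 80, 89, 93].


Step 1: lo=0, hi=9, mid=4, val=40
Step 2: lo=5, hi=9, mid=7, val=80
Step 3: lo=8, hi=9, mid=8, val=89

Found at index 8


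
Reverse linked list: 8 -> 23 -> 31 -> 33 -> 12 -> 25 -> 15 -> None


Step 1: curr=8, set curr.next=prev(None) | reversed so far: 8
Step 2: curr=23, set curr.next=prev(8) | reversed so far: 23 -> 8
Step 3: curr=31, set curr.next=prev(23) | reversed so far: 31 -> 23 -> 8
Step 4: curr=33, set curr.next=prev(31) | reversed so far: 33 -> 31 -> 23 -> 8
Step 5: curr=12, set curr.next=prev(33) | reversed so far: 12 -> 33 -> 31 -> 23 -> 8
Step 6: curr=25, set curr.next=prev(12) | reversed so far: 25 -> 12 -> 33 -> 31 -> 23 -> 8
Step 7: curr=15, set curr.next=prev(25) | reversed so far: 15 -> 25 -> 12 -> 33 -> 31 -> 23 -> 8

15 -> 25 -> 12 -> 33 -> 31 -> 23 -> 8 -> None


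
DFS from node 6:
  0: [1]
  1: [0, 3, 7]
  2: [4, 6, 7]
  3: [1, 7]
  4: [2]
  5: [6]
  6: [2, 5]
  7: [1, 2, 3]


Visit 6, push [5, 2]
Visit 2, push [7, 4]
Visit 4, push []
Visit 7, push [3, 1]
Visit 1, push [3, 0]
Visit 0, push []
Visit 3, push []
Visit 5, push []

DFS order: [6, 2, 4, 7, 1, 0, 3, 5]


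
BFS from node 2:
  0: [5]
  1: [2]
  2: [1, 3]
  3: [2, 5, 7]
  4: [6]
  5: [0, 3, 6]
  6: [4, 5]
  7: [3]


Visit 2, enqueue [1, 3]
Visit 1, enqueue []
Visit 3, enqueue [5, 7]
Visit 5, enqueue [0, 6]
Visit 7, enqueue []
Visit 0, enqueue []
Visit 6, enqueue [4]
Visit 4, enqueue []

BFS order: [2, 1, 3, 5, 7, 0, 6, 4]


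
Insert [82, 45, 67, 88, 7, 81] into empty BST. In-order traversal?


Insert 82: root
Insert 45: L from 82
Insert 67: L from 82 -> R from 45
Insert 88: R from 82
Insert 7: L from 82 -> L from 45
Insert 81: L from 82 -> R from 45 -> R from 67

In-order: [7, 45, 67, 81, 82, 88]


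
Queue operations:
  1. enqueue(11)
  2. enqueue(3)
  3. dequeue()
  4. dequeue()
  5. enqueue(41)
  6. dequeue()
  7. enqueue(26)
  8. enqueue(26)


enqueue(11) -> [11]
enqueue(3) -> [11, 3]
dequeue()->11, [3]
dequeue()->3, []
enqueue(41) -> [41]
dequeue()->41, []
enqueue(26) -> [26]
enqueue(26) -> [26, 26]

Final queue: [26, 26]


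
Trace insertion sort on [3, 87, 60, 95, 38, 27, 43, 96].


Initial: [3, 87, 60, 95, 38, 27, 43, 96]
Insert 87: [3, 87, 60, 95, 38, 27, 43, 96]
Insert 60: [3, 60, 87, 95, 38, 27, 43, 96]
Insert 95: [3, 60, 87, 95, 38, 27, 43, 96]
Insert 38: [3, 38, 60, 87, 95, 27, 43, 96]
Insert 27: [3, 27, 38, 60, 87, 95, 43, 96]
Insert 43: [3, 27, 38, 43, 60, 87, 95, 96]
Insert 96: [3, 27, 38, 43, 60, 87, 95, 96]

Sorted: [3, 27, 38, 43, 60, 87, 95, 96]


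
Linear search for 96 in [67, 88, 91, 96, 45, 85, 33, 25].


i=0: 67!=96
i=1: 88!=96
i=2: 91!=96
i=3: 96==96 found!

Found at 3, 4 comps


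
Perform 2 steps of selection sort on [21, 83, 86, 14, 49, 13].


Initial: [21, 83, 86, 14, 49, 13]
Step 1: min=13 at 5
  Swap: [13, 83, 86, 14, 49, 21]
Step 2: min=14 at 3
  Swap: [13, 14, 86, 83, 49, 21]

After 2 steps: [13, 14, 86, 83, 49, 21]


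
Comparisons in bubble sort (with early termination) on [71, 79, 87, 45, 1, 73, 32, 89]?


Algorithm: bubble sort (with early termination)
Input: [71, 79, 87, 45, 1, 73, 32, 89]
Sorted: [1, 32, 45, 71, 73, 79, 87, 89]

27


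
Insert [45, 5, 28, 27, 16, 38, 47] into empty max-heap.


Insert 45: [45]
Insert 5: [45, 5]
Insert 28: [45, 5, 28]
Insert 27: [45, 27, 28, 5]
Insert 16: [45, 27, 28, 5, 16]
Insert 38: [45, 27, 38, 5, 16, 28]
Insert 47: [47, 27, 45, 5, 16, 28, 38]

Final heap: [47, 27, 45, 5, 16, 28, 38]


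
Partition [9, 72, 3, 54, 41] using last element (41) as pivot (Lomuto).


Pivot: 41
  9 <= 41: advance i (no swap)
  3 <= 41: swap -> [9, 3, 72, 54, 41]
Place pivot at 2: [9, 3, 41, 54, 72]

Partitioned: [9, 3, 41, 54, 72]


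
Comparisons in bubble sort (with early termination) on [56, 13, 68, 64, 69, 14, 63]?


Algorithm: bubble sort (with early termination)
Input: [56, 13, 68, 64, 69, 14, 63]
Sorted: [13, 14, 56, 63, 64, 68, 69]

20


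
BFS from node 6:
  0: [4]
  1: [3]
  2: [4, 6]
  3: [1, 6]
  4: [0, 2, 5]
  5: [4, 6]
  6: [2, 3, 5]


Visit 6, enqueue [2, 3, 5]
Visit 2, enqueue [4]
Visit 3, enqueue [1]
Visit 5, enqueue []
Visit 4, enqueue [0]
Visit 1, enqueue []
Visit 0, enqueue []

BFS order: [6, 2, 3, 5, 4, 1, 0]


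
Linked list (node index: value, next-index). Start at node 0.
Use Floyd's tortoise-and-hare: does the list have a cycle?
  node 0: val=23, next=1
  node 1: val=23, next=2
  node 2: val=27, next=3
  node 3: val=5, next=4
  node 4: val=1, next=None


Floyd's tortoise (slow, +1) and hare (fast, +2):
  init: slow=0, fast=0
  step 1: slow=1, fast=2
  step 2: slow=2, fast=4
  step 3: fast -> None, no cycle

Cycle: no


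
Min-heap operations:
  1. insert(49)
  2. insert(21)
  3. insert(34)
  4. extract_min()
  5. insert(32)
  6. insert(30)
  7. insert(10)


insert(49) -> [49]
insert(21) -> [21, 49]
insert(34) -> [21, 49, 34]
extract_min()->21, [34, 49]
insert(32) -> [32, 49, 34]
insert(30) -> [30, 32, 34, 49]
insert(10) -> [10, 30, 34, 49, 32]

Final heap: [10, 30, 34, 49, 32]


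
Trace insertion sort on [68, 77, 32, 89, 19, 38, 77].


Initial: [68, 77, 32, 89, 19, 38, 77]
Insert 77: [68, 77, 32, 89, 19, 38, 77]
Insert 32: [32, 68, 77, 89, 19, 38, 77]
Insert 89: [32, 68, 77, 89, 19, 38, 77]
Insert 19: [19, 32, 68, 77, 89, 38, 77]
Insert 38: [19, 32, 38, 68, 77, 89, 77]
Insert 77: [19, 32, 38, 68, 77, 77, 89]

Sorted: [19, 32, 38, 68, 77, 77, 89]


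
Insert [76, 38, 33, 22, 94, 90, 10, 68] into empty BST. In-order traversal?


Insert 76: root
Insert 38: L from 76
Insert 33: L from 76 -> L from 38
Insert 22: L from 76 -> L from 38 -> L from 33
Insert 94: R from 76
Insert 90: R from 76 -> L from 94
Insert 10: L from 76 -> L from 38 -> L from 33 -> L from 22
Insert 68: L from 76 -> R from 38

In-order: [10, 22, 33, 38, 68, 76, 90, 94]


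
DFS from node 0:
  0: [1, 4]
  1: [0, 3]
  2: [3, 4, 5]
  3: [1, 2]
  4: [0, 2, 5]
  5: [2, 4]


Visit 0, push [4, 1]
Visit 1, push [3]
Visit 3, push [2]
Visit 2, push [5, 4]
Visit 4, push [5]
Visit 5, push []

DFS order: [0, 1, 3, 2, 4, 5]


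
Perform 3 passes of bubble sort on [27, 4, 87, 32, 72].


Initial: [27, 4, 87, 32, 72]
Pass 1: [4, 27, 32, 72, 87] (3 swaps)
Pass 2: [4, 27, 32, 72, 87] (0 swaps)
Pass 3: [4, 27, 32, 72, 87] (0 swaps)

After 3 passes: [4, 27, 32, 72, 87]


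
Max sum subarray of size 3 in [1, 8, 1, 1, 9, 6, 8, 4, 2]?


[0:3]: 10
[1:4]: 10
[2:5]: 11
[3:6]: 16
[4:7]: 23
[5:8]: 18
[6:9]: 14

Max: 23 at [4:7]


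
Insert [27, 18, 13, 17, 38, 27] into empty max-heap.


Insert 27: [27]
Insert 18: [27, 18]
Insert 13: [27, 18, 13]
Insert 17: [27, 18, 13, 17]
Insert 38: [38, 27, 13, 17, 18]
Insert 27: [38, 27, 27, 17, 18, 13]

Final heap: [38, 27, 27, 17, 18, 13]


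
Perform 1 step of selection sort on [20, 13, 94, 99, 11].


Initial: [20, 13, 94, 99, 11]
Step 1: min=11 at 4
  Swap: [11, 13, 94, 99, 20]

After 1 step: [11, 13, 94, 99, 20]


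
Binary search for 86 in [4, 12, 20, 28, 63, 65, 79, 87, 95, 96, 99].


Step 1: lo=0, hi=10, mid=5, val=65
Step 2: lo=6, hi=10, mid=8, val=95
Step 3: lo=6, hi=7, mid=6, val=79
Step 4: lo=7, hi=7, mid=7, val=87

Not found


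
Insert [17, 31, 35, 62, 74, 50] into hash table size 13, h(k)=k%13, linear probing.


Insert 17: h=4 -> slot 4
Insert 31: h=5 -> slot 5
Insert 35: h=9 -> slot 9
Insert 62: h=10 -> slot 10
Insert 74: h=9, 2 probes -> slot 11
Insert 50: h=11, 1 probes -> slot 12

Table: [None, None, None, None, 17, 31, None, None, None, 35, 62, 74, 50]


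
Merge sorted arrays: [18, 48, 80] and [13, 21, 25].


Take 13 from B
Take 18 from A
Take 21 from B
Take 25 from B

Merged: [13, 18, 21, 25, 48, 80]


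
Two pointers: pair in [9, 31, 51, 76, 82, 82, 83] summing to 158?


lo=0(9)+hi=6(83)=92
lo=1(31)+hi=6(83)=114
lo=2(51)+hi=6(83)=134
lo=3(76)+hi=6(83)=159
lo=3(76)+hi=5(82)=158

Yes: 76+82=158


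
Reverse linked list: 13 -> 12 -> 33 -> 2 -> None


Step 1: curr=13, set curr.next=prev(None) | reversed so far: 13
Step 2: curr=12, set curr.next=prev(13) | reversed so far: 12 -> 13
Step 3: curr=33, set curr.next=prev(12) | reversed so far: 33 -> 12 -> 13
Step 4: curr=2, set curr.next=prev(33) | reversed so far: 2 -> 33 -> 12 -> 13

2 -> 33 -> 12 -> 13 -> None


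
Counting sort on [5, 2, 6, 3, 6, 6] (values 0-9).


Input: [5, 2, 6, 3, 6, 6]
Counts: [0, 0, 1, 1, 0, 1, 3, 0, 0, 0]

Sorted: [2, 3, 5, 6, 6, 6]


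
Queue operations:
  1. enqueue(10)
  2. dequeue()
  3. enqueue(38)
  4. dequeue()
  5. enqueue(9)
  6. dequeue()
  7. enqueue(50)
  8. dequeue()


enqueue(10) -> [10]
dequeue()->10, []
enqueue(38) -> [38]
dequeue()->38, []
enqueue(9) -> [9]
dequeue()->9, []
enqueue(50) -> [50]
dequeue()->50, []

Final queue: []


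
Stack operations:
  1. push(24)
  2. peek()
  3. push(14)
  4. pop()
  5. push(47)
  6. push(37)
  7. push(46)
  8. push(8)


push(24) -> [24]
peek()->24
push(14) -> [24, 14]
pop()->14, [24]
push(47) -> [24, 47]
push(37) -> [24, 47, 37]
push(46) -> [24, 47, 37, 46]
push(8) -> [24, 47, 37, 46, 8]

Final stack: [24, 47, 37, 46, 8]


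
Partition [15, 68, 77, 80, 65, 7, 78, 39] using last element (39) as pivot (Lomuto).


Pivot: 39
  15 <= 39: advance i (no swap)
  7 <= 39: swap -> [15, 7, 77, 80, 65, 68, 78, 39]
Place pivot at 2: [15, 7, 39, 80, 65, 68, 78, 77]

Partitioned: [15, 7, 39, 80, 65, 68, 78, 77]


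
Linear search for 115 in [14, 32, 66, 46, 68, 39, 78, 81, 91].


i=0: 14!=115
i=1: 32!=115
i=2: 66!=115
i=3: 46!=115
i=4: 68!=115
i=5: 39!=115
i=6: 78!=115
i=7: 81!=115
i=8: 91!=115

Not found, 9 comps


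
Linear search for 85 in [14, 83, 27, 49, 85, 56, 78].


i=0: 14!=85
i=1: 83!=85
i=2: 27!=85
i=3: 49!=85
i=4: 85==85 found!

Found at 4, 5 comps


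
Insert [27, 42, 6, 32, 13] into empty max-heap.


Insert 27: [27]
Insert 42: [42, 27]
Insert 6: [42, 27, 6]
Insert 32: [42, 32, 6, 27]
Insert 13: [42, 32, 6, 27, 13]

Final heap: [42, 32, 6, 27, 13]


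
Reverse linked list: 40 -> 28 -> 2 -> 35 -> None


Step 1: curr=40, set curr.next=prev(None) | reversed so far: 40
Step 2: curr=28, set curr.next=prev(40) | reversed so far: 28 -> 40
Step 3: curr=2, set curr.next=prev(28) | reversed so far: 2 -> 28 -> 40
Step 4: curr=35, set curr.next=prev(2) | reversed so far: 35 -> 2 -> 28 -> 40

35 -> 2 -> 28 -> 40 -> None


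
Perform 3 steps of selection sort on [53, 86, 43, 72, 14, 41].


Initial: [53, 86, 43, 72, 14, 41]
Step 1: min=14 at 4
  Swap: [14, 86, 43, 72, 53, 41]
Step 2: min=41 at 5
  Swap: [14, 41, 43, 72, 53, 86]
Step 3: min=43 at 2
  Swap: [14, 41, 43, 72, 53, 86]

After 3 steps: [14, 41, 43, 72, 53, 86]


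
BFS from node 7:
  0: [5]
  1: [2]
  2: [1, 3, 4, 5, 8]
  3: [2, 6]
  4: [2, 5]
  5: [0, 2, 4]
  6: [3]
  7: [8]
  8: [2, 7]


Visit 7, enqueue [8]
Visit 8, enqueue [2]
Visit 2, enqueue [1, 3, 4, 5]
Visit 1, enqueue []
Visit 3, enqueue [6]
Visit 4, enqueue []
Visit 5, enqueue [0]
Visit 6, enqueue []
Visit 0, enqueue []

BFS order: [7, 8, 2, 1, 3, 4, 5, 6, 0]


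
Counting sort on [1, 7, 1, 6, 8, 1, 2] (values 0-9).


Input: [1, 7, 1, 6, 8, 1, 2]
Counts: [0, 3, 1, 0, 0, 0, 1, 1, 1, 0]

Sorted: [1, 1, 1, 2, 6, 7, 8]


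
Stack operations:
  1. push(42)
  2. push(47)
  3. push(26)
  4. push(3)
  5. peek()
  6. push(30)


push(42) -> [42]
push(47) -> [42, 47]
push(26) -> [42, 47, 26]
push(3) -> [42, 47, 26, 3]
peek()->3
push(30) -> [42, 47, 26, 3, 30]

Final stack: [42, 47, 26, 3, 30]


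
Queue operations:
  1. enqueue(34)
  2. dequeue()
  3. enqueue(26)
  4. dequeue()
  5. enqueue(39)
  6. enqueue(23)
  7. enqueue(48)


enqueue(34) -> [34]
dequeue()->34, []
enqueue(26) -> [26]
dequeue()->26, []
enqueue(39) -> [39]
enqueue(23) -> [39, 23]
enqueue(48) -> [39, 23, 48]

Final queue: [39, 23, 48]


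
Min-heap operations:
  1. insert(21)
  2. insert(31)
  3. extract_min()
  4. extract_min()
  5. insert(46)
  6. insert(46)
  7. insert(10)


insert(21) -> [21]
insert(31) -> [21, 31]
extract_min()->21, [31]
extract_min()->31, []
insert(46) -> [46]
insert(46) -> [46, 46]
insert(10) -> [10, 46, 46]

Final heap: [10, 46, 46]


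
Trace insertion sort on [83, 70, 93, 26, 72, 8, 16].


Initial: [83, 70, 93, 26, 72, 8, 16]
Insert 70: [70, 83, 93, 26, 72, 8, 16]
Insert 93: [70, 83, 93, 26, 72, 8, 16]
Insert 26: [26, 70, 83, 93, 72, 8, 16]
Insert 72: [26, 70, 72, 83, 93, 8, 16]
Insert 8: [8, 26, 70, 72, 83, 93, 16]
Insert 16: [8, 16, 26, 70, 72, 83, 93]

Sorted: [8, 16, 26, 70, 72, 83, 93]


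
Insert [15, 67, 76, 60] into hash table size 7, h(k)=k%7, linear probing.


Insert 15: h=1 -> slot 1
Insert 67: h=4 -> slot 4
Insert 76: h=6 -> slot 6
Insert 60: h=4, 1 probes -> slot 5

Table: [None, 15, None, None, 67, 60, 76]


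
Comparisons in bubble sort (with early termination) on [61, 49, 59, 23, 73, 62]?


Algorithm: bubble sort (with early termination)
Input: [61, 49, 59, 23, 73, 62]
Sorted: [23, 49, 59, 61, 62, 73]

14


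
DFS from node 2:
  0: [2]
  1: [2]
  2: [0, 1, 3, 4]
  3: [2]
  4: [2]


Visit 2, push [4, 3, 1, 0]
Visit 0, push []
Visit 1, push []
Visit 3, push []
Visit 4, push []

DFS order: [2, 0, 1, 3, 4]


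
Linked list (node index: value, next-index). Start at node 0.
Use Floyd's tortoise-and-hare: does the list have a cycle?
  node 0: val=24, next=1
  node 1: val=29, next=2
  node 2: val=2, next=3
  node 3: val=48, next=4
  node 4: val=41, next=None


Floyd's tortoise (slow, +1) and hare (fast, +2):
  init: slow=0, fast=0
  step 1: slow=1, fast=2
  step 2: slow=2, fast=4
  step 3: fast -> None, no cycle

Cycle: no


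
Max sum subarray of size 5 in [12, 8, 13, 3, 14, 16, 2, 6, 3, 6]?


[0:5]: 50
[1:6]: 54
[2:7]: 48
[3:8]: 41
[4:9]: 41
[5:10]: 33

Max: 54 at [1:6]


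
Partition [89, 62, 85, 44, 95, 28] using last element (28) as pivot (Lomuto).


Pivot: 28
Place pivot at 0: [28, 62, 85, 44, 95, 89]

Partitioned: [28, 62, 85, 44, 95, 89]


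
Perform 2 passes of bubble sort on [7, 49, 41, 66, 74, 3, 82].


Initial: [7, 49, 41, 66, 74, 3, 82]
Pass 1: [7, 41, 49, 66, 3, 74, 82] (2 swaps)
Pass 2: [7, 41, 49, 3, 66, 74, 82] (1 swaps)

After 2 passes: [7, 41, 49, 3, 66, 74, 82]


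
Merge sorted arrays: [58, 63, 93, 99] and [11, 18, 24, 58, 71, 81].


Take 11 from B
Take 18 from B
Take 24 from B
Take 58 from A
Take 58 from B
Take 63 from A
Take 71 from B
Take 81 from B

Merged: [11, 18, 24, 58, 58, 63, 71, 81, 93, 99]


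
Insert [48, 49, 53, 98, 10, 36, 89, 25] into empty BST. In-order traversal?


Insert 48: root
Insert 49: R from 48
Insert 53: R from 48 -> R from 49
Insert 98: R from 48 -> R from 49 -> R from 53
Insert 10: L from 48
Insert 36: L from 48 -> R from 10
Insert 89: R from 48 -> R from 49 -> R from 53 -> L from 98
Insert 25: L from 48 -> R from 10 -> L from 36

In-order: [10, 25, 36, 48, 49, 53, 89, 98]


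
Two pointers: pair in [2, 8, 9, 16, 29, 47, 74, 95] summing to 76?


lo=0(2)+hi=7(95)=97
lo=0(2)+hi=6(74)=76

Yes: 2+74=76


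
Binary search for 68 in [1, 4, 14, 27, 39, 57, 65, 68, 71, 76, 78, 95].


Step 1: lo=0, hi=11, mid=5, val=57
Step 2: lo=6, hi=11, mid=8, val=71
Step 3: lo=6, hi=7, mid=6, val=65
Step 4: lo=7, hi=7, mid=7, val=68

Found at index 7


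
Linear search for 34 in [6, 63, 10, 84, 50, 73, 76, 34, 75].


i=0: 6!=34
i=1: 63!=34
i=2: 10!=34
i=3: 84!=34
i=4: 50!=34
i=5: 73!=34
i=6: 76!=34
i=7: 34==34 found!

Found at 7, 8 comps


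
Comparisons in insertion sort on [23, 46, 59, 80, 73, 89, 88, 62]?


Algorithm: insertion sort
Input: [23, 46, 59, 80, 73, 89, 88, 62]
Sorted: [23, 46, 59, 62, 73, 80, 88, 89]

13


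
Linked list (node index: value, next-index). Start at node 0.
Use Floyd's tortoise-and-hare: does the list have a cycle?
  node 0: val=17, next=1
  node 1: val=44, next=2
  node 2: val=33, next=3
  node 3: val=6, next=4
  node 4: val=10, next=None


Floyd's tortoise (slow, +1) and hare (fast, +2):
  init: slow=0, fast=0
  step 1: slow=1, fast=2
  step 2: slow=2, fast=4
  step 3: fast -> None, no cycle

Cycle: no


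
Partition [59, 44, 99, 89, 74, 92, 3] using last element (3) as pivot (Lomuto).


Pivot: 3
Place pivot at 0: [3, 44, 99, 89, 74, 92, 59]

Partitioned: [3, 44, 99, 89, 74, 92, 59]


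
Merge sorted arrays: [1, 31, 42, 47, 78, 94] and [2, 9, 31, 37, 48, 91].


Take 1 from A
Take 2 from B
Take 9 from B
Take 31 from A
Take 31 from B
Take 37 from B
Take 42 from A
Take 47 from A
Take 48 from B
Take 78 from A
Take 91 from B

Merged: [1, 2, 9, 31, 31, 37, 42, 47, 48, 78, 91, 94]


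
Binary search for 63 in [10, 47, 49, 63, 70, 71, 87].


Step 1: lo=0, hi=6, mid=3, val=63

Found at index 3


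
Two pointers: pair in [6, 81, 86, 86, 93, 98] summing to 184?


lo=0(6)+hi=5(98)=104
lo=1(81)+hi=5(98)=179
lo=2(86)+hi=5(98)=184

Yes: 86+98=184


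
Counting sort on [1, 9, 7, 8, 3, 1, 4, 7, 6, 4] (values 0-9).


Input: [1, 9, 7, 8, 3, 1, 4, 7, 6, 4]
Counts: [0, 2, 0, 1, 2, 0, 1, 2, 1, 1]

Sorted: [1, 1, 3, 4, 4, 6, 7, 7, 8, 9]


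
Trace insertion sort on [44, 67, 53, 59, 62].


Initial: [44, 67, 53, 59, 62]
Insert 67: [44, 67, 53, 59, 62]
Insert 53: [44, 53, 67, 59, 62]
Insert 59: [44, 53, 59, 67, 62]
Insert 62: [44, 53, 59, 62, 67]

Sorted: [44, 53, 59, 62, 67]


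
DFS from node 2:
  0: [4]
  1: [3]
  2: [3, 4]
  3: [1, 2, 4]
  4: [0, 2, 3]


Visit 2, push [4, 3]
Visit 3, push [4, 1]
Visit 1, push []
Visit 4, push [0]
Visit 0, push []

DFS order: [2, 3, 1, 4, 0]


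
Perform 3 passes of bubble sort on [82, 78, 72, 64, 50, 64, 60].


Initial: [82, 78, 72, 64, 50, 64, 60]
Pass 1: [78, 72, 64, 50, 64, 60, 82] (6 swaps)
Pass 2: [72, 64, 50, 64, 60, 78, 82] (5 swaps)
Pass 3: [64, 50, 64, 60, 72, 78, 82] (4 swaps)

After 3 passes: [64, 50, 64, 60, 72, 78, 82]


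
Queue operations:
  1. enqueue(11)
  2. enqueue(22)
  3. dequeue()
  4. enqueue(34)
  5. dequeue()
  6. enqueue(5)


enqueue(11) -> [11]
enqueue(22) -> [11, 22]
dequeue()->11, [22]
enqueue(34) -> [22, 34]
dequeue()->22, [34]
enqueue(5) -> [34, 5]

Final queue: [34, 5]


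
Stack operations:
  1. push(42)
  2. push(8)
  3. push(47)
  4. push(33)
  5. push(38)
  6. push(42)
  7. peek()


push(42) -> [42]
push(8) -> [42, 8]
push(47) -> [42, 8, 47]
push(33) -> [42, 8, 47, 33]
push(38) -> [42, 8, 47, 33, 38]
push(42) -> [42, 8, 47, 33, 38, 42]
peek()->42

Final stack: [42, 8, 47, 33, 38, 42]


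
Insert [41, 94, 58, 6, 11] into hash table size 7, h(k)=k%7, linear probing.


Insert 41: h=6 -> slot 6
Insert 94: h=3 -> slot 3
Insert 58: h=2 -> slot 2
Insert 6: h=6, 1 probes -> slot 0
Insert 11: h=4 -> slot 4

Table: [6, None, 58, 94, 11, None, 41]


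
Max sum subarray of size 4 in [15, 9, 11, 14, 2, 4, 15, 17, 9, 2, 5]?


[0:4]: 49
[1:5]: 36
[2:6]: 31
[3:7]: 35
[4:8]: 38
[5:9]: 45
[6:10]: 43
[7:11]: 33

Max: 49 at [0:4]


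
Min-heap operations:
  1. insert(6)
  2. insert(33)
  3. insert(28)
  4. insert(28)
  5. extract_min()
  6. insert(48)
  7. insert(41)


insert(6) -> [6]
insert(33) -> [6, 33]
insert(28) -> [6, 33, 28]
insert(28) -> [6, 28, 28, 33]
extract_min()->6, [28, 28, 33]
insert(48) -> [28, 28, 33, 48]
insert(41) -> [28, 28, 33, 48, 41]

Final heap: [28, 28, 33, 48, 41]


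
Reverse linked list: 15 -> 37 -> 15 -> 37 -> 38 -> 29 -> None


Step 1: curr=15, set curr.next=prev(None) | reversed so far: 15
Step 2: curr=37, set curr.next=prev(15) | reversed so far: 37 -> 15
Step 3: curr=15, set curr.next=prev(37) | reversed so far: 15 -> 37 -> 15
Step 4: curr=37, set curr.next=prev(15) | reversed so far: 37 -> 15 -> 37 -> 15
Step 5: curr=38, set curr.next=prev(37) | reversed so far: 38 -> 37 -> 15 -> 37 -> 15
Step 6: curr=29, set curr.next=prev(38) | reversed so far: 29 -> 38 -> 37 -> 15 -> 37 -> 15

29 -> 38 -> 37 -> 15 -> 37 -> 15 -> None


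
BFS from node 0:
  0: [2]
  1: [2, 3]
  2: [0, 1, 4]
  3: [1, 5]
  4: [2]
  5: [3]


Visit 0, enqueue [2]
Visit 2, enqueue [1, 4]
Visit 1, enqueue [3]
Visit 4, enqueue []
Visit 3, enqueue [5]
Visit 5, enqueue []

BFS order: [0, 2, 1, 4, 3, 5]


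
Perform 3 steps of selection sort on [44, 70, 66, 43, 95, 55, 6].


Initial: [44, 70, 66, 43, 95, 55, 6]
Step 1: min=6 at 6
  Swap: [6, 70, 66, 43, 95, 55, 44]
Step 2: min=43 at 3
  Swap: [6, 43, 66, 70, 95, 55, 44]
Step 3: min=44 at 6
  Swap: [6, 43, 44, 70, 95, 55, 66]

After 3 steps: [6, 43, 44, 70, 95, 55, 66]


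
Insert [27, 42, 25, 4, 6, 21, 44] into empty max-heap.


Insert 27: [27]
Insert 42: [42, 27]
Insert 25: [42, 27, 25]
Insert 4: [42, 27, 25, 4]
Insert 6: [42, 27, 25, 4, 6]
Insert 21: [42, 27, 25, 4, 6, 21]
Insert 44: [44, 27, 42, 4, 6, 21, 25]

Final heap: [44, 27, 42, 4, 6, 21, 25]


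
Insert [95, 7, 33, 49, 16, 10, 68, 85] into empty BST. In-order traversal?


Insert 95: root
Insert 7: L from 95
Insert 33: L from 95 -> R from 7
Insert 49: L from 95 -> R from 7 -> R from 33
Insert 16: L from 95 -> R from 7 -> L from 33
Insert 10: L from 95 -> R from 7 -> L from 33 -> L from 16
Insert 68: L from 95 -> R from 7 -> R from 33 -> R from 49
Insert 85: L from 95 -> R from 7 -> R from 33 -> R from 49 -> R from 68

In-order: [7, 10, 16, 33, 49, 68, 85, 95]


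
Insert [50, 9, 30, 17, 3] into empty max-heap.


Insert 50: [50]
Insert 9: [50, 9]
Insert 30: [50, 9, 30]
Insert 17: [50, 17, 30, 9]
Insert 3: [50, 17, 30, 9, 3]

Final heap: [50, 17, 30, 9, 3]


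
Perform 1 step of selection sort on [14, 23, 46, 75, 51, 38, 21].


Initial: [14, 23, 46, 75, 51, 38, 21]
Step 1: min=14 at 0
  Swap: [14, 23, 46, 75, 51, 38, 21]

After 1 step: [14, 23, 46, 75, 51, 38, 21]


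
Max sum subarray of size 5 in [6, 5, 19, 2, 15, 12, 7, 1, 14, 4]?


[0:5]: 47
[1:6]: 53
[2:7]: 55
[3:8]: 37
[4:9]: 49
[5:10]: 38

Max: 55 at [2:7]


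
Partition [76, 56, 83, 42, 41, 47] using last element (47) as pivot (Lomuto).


Pivot: 47
  42 <= 47: swap -> [42, 56, 83, 76, 41, 47]
  41 <= 47: swap -> [42, 41, 83, 76, 56, 47]
Place pivot at 2: [42, 41, 47, 76, 56, 83]

Partitioned: [42, 41, 47, 76, 56, 83]


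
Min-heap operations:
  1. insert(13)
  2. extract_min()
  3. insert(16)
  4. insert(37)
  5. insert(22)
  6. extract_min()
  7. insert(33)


insert(13) -> [13]
extract_min()->13, []
insert(16) -> [16]
insert(37) -> [16, 37]
insert(22) -> [16, 37, 22]
extract_min()->16, [22, 37]
insert(33) -> [22, 37, 33]

Final heap: [22, 37, 33]


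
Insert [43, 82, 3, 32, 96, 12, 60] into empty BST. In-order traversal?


Insert 43: root
Insert 82: R from 43
Insert 3: L from 43
Insert 32: L from 43 -> R from 3
Insert 96: R from 43 -> R from 82
Insert 12: L from 43 -> R from 3 -> L from 32
Insert 60: R from 43 -> L from 82

In-order: [3, 12, 32, 43, 60, 82, 96]


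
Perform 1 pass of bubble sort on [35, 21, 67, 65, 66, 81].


Initial: [35, 21, 67, 65, 66, 81]
Pass 1: [21, 35, 65, 66, 67, 81] (3 swaps)

After 1 pass: [21, 35, 65, 66, 67, 81]


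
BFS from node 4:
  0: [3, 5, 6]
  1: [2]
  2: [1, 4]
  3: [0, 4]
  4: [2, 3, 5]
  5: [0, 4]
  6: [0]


Visit 4, enqueue [2, 3, 5]
Visit 2, enqueue [1]
Visit 3, enqueue [0]
Visit 5, enqueue []
Visit 1, enqueue []
Visit 0, enqueue [6]
Visit 6, enqueue []

BFS order: [4, 2, 3, 5, 1, 0, 6]


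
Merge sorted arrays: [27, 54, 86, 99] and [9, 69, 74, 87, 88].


Take 9 from B
Take 27 from A
Take 54 from A
Take 69 from B
Take 74 from B
Take 86 from A
Take 87 from B
Take 88 from B

Merged: [9, 27, 54, 69, 74, 86, 87, 88, 99]


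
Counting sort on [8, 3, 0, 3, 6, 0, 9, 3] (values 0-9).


Input: [8, 3, 0, 3, 6, 0, 9, 3]
Counts: [2, 0, 0, 3, 0, 0, 1, 0, 1, 1]

Sorted: [0, 0, 3, 3, 3, 6, 8, 9]


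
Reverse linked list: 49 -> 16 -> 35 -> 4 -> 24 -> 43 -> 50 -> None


Step 1: curr=49, set curr.next=prev(None) | reversed so far: 49
Step 2: curr=16, set curr.next=prev(49) | reversed so far: 16 -> 49
Step 3: curr=35, set curr.next=prev(16) | reversed so far: 35 -> 16 -> 49
Step 4: curr=4, set curr.next=prev(35) | reversed so far: 4 -> 35 -> 16 -> 49
Step 5: curr=24, set curr.next=prev(4) | reversed so far: 24 -> 4 -> 35 -> 16 -> 49
Step 6: curr=43, set curr.next=prev(24) | reversed so far: 43 -> 24 -> 4 -> 35 -> 16 -> 49
Step 7: curr=50, set curr.next=prev(43) | reversed so far: 50 -> 43 -> 24 -> 4 -> 35 -> 16 -> 49

50 -> 43 -> 24 -> 4 -> 35 -> 16 -> 49 -> None


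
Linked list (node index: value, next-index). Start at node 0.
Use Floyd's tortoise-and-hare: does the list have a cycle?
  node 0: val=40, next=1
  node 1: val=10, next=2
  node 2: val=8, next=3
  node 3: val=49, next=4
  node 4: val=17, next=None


Floyd's tortoise (slow, +1) and hare (fast, +2):
  init: slow=0, fast=0
  step 1: slow=1, fast=2
  step 2: slow=2, fast=4
  step 3: fast -> None, no cycle

Cycle: no


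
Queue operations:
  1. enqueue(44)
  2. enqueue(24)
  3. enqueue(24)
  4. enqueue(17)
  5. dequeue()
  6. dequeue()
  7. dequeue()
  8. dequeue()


enqueue(44) -> [44]
enqueue(24) -> [44, 24]
enqueue(24) -> [44, 24, 24]
enqueue(17) -> [44, 24, 24, 17]
dequeue()->44, [24, 24, 17]
dequeue()->24, [24, 17]
dequeue()->24, [17]
dequeue()->17, []

Final queue: []


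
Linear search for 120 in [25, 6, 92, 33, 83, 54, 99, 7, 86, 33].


i=0: 25!=120
i=1: 6!=120
i=2: 92!=120
i=3: 33!=120
i=4: 83!=120
i=5: 54!=120
i=6: 99!=120
i=7: 7!=120
i=8: 86!=120
i=9: 33!=120

Not found, 10 comps


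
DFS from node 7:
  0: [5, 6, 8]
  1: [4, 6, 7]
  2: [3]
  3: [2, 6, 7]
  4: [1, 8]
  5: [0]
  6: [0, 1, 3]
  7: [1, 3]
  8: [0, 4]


Visit 7, push [3, 1]
Visit 1, push [6, 4]
Visit 4, push [8]
Visit 8, push [0]
Visit 0, push [6, 5]
Visit 5, push []
Visit 6, push [3]
Visit 3, push [2]
Visit 2, push []

DFS order: [7, 1, 4, 8, 0, 5, 6, 3, 2]


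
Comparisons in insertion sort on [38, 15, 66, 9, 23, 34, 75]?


Algorithm: insertion sort
Input: [38, 15, 66, 9, 23, 34, 75]
Sorted: [9, 15, 23, 34, 38, 66, 75]

12


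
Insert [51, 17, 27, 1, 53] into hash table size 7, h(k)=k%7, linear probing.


Insert 51: h=2 -> slot 2
Insert 17: h=3 -> slot 3
Insert 27: h=6 -> slot 6
Insert 1: h=1 -> slot 1
Insert 53: h=4 -> slot 4

Table: [None, 1, 51, 17, 53, None, 27]


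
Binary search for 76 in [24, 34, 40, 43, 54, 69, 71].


Step 1: lo=0, hi=6, mid=3, val=43
Step 2: lo=4, hi=6, mid=5, val=69
Step 3: lo=6, hi=6, mid=6, val=71

Not found


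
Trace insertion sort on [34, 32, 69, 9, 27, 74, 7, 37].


Initial: [34, 32, 69, 9, 27, 74, 7, 37]
Insert 32: [32, 34, 69, 9, 27, 74, 7, 37]
Insert 69: [32, 34, 69, 9, 27, 74, 7, 37]
Insert 9: [9, 32, 34, 69, 27, 74, 7, 37]
Insert 27: [9, 27, 32, 34, 69, 74, 7, 37]
Insert 74: [9, 27, 32, 34, 69, 74, 7, 37]
Insert 7: [7, 9, 27, 32, 34, 69, 74, 37]
Insert 37: [7, 9, 27, 32, 34, 37, 69, 74]

Sorted: [7, 9, 27, 32, 34, 37, 69, 74]


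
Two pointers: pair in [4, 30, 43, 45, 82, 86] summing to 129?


lo=0(4)+hi=5(86)=90
lo=1(30)+hi=5(86)=116
lo=2(43)+hi=5(86)=129

Yes: 43+86=129


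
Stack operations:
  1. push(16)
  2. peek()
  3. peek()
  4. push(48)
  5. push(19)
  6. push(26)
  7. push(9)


push(16) -> [16]
peek()->16
peek()->16
push(48) -> [16, 48]
push(19) -> [16, 48, 19]
push(26) -> [16, 48, 19, 26]
push(9) -> [16, 48, 19, 26, 9]

Final stack: [16, 48, 19, 26, 9]


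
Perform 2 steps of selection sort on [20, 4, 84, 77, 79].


Initial: [20, 4, 84, 77, 79]
Step 1: min=4 at 1
  Swap: [4, 20, 84, 77, 79]
Step 2: min=20 at 1
  Swap: [4, 20, 84, 77, 79]

After 2 steps: [4, 20, 84, 77, 79]


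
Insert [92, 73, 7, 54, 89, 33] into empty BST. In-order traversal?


Insert 92: root
Insert 73: L from 92
Insert 7: L from 92 -> L from 73
Insert 54: L from 92 -> L from 73 -> R from 7
Insert 89: L from 92 -> R from 73
Insert 33: L from 92 -> L from 73 -> R from 7 -> L from 54

In-order: [7, 33, 54, 73, 89, 92]


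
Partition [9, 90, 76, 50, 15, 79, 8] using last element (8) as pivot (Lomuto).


Pivot: 8
Place pivot at 0: [8, 90, 76, 50, 15, 79, 9]

Partitioned: [8, 90, 76, 50, 15, 79, 9]


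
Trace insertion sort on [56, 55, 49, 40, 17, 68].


Initial: [56, 55, 49, 40, 17, 68]
Insert 55: [55, 56, 49, 40, 17, 68]
Insert 49: [49, 55, 56, 40, 17, 68]
Insert 40: [40, 49, 55, 56, 17, 68]
Insert 17: [17, 40, 49, 55, 56, 68]
Insert 68: [17, 40, 49, 55, 56, 68]

Sorted: [17, 40, 49, 55, 56, 68]


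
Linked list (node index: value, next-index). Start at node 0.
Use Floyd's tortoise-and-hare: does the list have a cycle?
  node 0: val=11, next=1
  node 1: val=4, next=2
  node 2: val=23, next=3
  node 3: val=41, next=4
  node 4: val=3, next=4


Floyd's tortoise (slow, +1) and hare (fast, +2):
  init: slow=0, fast=0
  step 1: slow=1, fast=2
  step 2: slow=2, fast=4
  step 3: slow=3, fast=4
  step 4: slow=4, fast=4
  slow == fast at node 4: cycle detected

Cycle: yes


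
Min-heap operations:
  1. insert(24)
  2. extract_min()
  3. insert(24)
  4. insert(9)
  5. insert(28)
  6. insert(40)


insert(24) -> [24]
extract_min()->24, []
insert(24) -> [24]
insert(9) -> [9, 24]
insert(28) -> [9, 24, 28]
insert(40) -> [9, 24, 28, 40]

Final heap: [9, 24, 28, 40]


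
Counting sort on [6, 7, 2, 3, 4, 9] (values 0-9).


Input: [6, 7, 2, 3, 4, 9]
Counts: [0, 0, 1, 1, 1, 0, 1, 1, 0, 1]

Sorted: [2, 3, 4, 6, 7, 9]


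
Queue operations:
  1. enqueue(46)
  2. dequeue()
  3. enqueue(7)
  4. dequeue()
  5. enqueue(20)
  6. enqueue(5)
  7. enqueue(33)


enqueue(46) -> [46]
dequeue()->46, []
enqueue(7) -> [7]
dequeue()->7, []
enqueue(20) -> [20]
enqueue(5) -> [20, 5]
enqueue(33) -> [20, 5, 33]

Final queue: [20, 5, 33]


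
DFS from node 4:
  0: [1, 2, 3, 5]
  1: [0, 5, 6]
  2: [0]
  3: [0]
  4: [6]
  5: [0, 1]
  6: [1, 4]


Visit 4, push [6]
Visit 6, push [1]
Visit 1, push [5, 0]
Visit 0, push [5, 3, 2]
Visit 2, push []
Visit 3, push []
Visit 5, push []

DFS order: [4, 6, 1, 0, 2, 3, 5]


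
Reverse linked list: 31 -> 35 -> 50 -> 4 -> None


Step 1: curr=31, set curr.next=prev(None) | reversed so far: 31
Step 2: curr=35, set curr.next=prev(31) | reversed so far: 35 -> 31
Step 3: curr=50, set curr.next=prev(35) | reversed so far: 50 -> 35 -> 31
Step 4: curr=4, set curr.next=prev(50) | reversed so far: 4 -> 50 -> 35 -> 31

4 -> 50 -> 35 -> 31 -> None


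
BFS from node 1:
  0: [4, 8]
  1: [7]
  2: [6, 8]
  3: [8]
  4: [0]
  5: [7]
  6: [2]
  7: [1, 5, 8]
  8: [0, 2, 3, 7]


Visit 1, enqueue [7]
Visit 7, enqueue [5, 8]
Visit 5, enqueue []
Visit 8, enqueue [0, 2, 3]
Visit 0, enqueue [4]
Visit 2, enqueue [6]
Visit 3, enqueue []
Visit 4, enqueue []
Visit 6, enqueue []

BFS order: [1, 7, 5, 8, 0, 2, 3, 4, 6]


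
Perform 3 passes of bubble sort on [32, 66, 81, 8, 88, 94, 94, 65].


Initial: [32, 66, 81, 8, 88, 94, 94, 65]
Pass 1: [32, 66, 8, 81, 88, 94, 65, 94] (2 swaps)
Pass 2: [32, 8, 66, 81, 88, 65, 94, 94] (2 swaps)
Pass 3: [8, 32, 66, 81, 65, 88, 94, 94] (2 swaps)

After 3 passes: [8, 32, 66, 81, 65, 88, 94, 94]


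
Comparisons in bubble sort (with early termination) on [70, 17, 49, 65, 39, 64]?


Algorithm: bubble sort (with early termination)
Input: [70, 17, 49, 65, 39, 64]
Sorted: [17, 39, 49, 64, 65, 70]

14


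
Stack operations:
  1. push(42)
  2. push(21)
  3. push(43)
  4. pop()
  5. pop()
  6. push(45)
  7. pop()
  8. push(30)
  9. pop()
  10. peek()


push(42) -> [42]
push(21) -> [42, 21]
push(43) -> [42, 21, 43]
pop()->43, [42, 21]
pop()->21, [42]
push(45) -> [42, 45]
pop()->45, [42]
push(30) -> [42, 30]
pop()->30, [42]
peek()->42

Final stack: [42]


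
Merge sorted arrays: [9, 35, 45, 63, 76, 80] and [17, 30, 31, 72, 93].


Take 9 from A
Take 17 from B
Take 30 from B
Take 31 from B
Take 35 from A
Take 45 from A
Take 63 from A
Take 72 from B
Take 76 from A
Take 80 from A

Merged: [9, 17, 30, 31, 35, 45, 63, 72, 76, 80, 93]


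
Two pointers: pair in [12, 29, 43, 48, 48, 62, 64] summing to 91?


lo=0(12)+hi=6(64)=76
lo=1(29)+hi=6(64)=93
lo=1(29)+hi=5(62)=91

Yes: 29+62=91


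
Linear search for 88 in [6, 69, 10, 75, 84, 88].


i=0: 6!=88
i=1: 69!=88
i=2: 10!=88
i=3: 75!=88
i=4: 84!=88
i=5: 88==88 found!

Found at 5, 6 comps


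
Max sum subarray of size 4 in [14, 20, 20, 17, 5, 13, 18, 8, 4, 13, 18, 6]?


[0:4]: 71
[1:5]: 62
[2:6]: 55
[3:7]: 53
[4:8]: 44
[5:9]: 43
[6:10]: 43
[7:11]: 43
[8:12]: 41

Max: 71 at [0:4]


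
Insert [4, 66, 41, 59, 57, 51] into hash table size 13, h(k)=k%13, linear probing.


Insert 4: h=4 -> slot 4
Insert 66: h=1 -> slot 1
Insert 41: h=2 -> slot 2
Insert 59: h=7 -> slot 7
Insert 57: h=5 -> slot 5
Insert 51: h=12 -> slot 12

Table: [None, 66, 41, None, 4, 57, None, 59, None, None, None, None, 51]


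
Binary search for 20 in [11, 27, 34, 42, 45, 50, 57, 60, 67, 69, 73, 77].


Step 1: lo=0, hi=11, mid=5, val=50
Step 2: lo=0, hi=4, mid=2, val=34
Step 3: lo=0, hi=1, mid=0, val=11
Step 4: lo=1, hi=1, mid=1, val=27

Not found


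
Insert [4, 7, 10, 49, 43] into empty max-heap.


Insert 4: [4]
Insert 7: [7, 4]
Insert 10: [10, 4, 7]
Insert 49: [49, 10, 7, 4]
Insert 43: [49, 43, 7, 4, 10]

Final heap: [49, 43, 7, 4, 10]


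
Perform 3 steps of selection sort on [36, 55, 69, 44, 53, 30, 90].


Initial: [36, 55, 69, 44, 53, 30, 90]
Step 1: min=30 at 5
  Swap: [30, 55, 69, 44, 53, 36, 90]
Step 2: min=36 at 5
  Swap: [30, 36, 69, 44, 53, 55, 90]
Step 3: min=44 at 3
  Swap: [30, 36, 44, 69, 53, 55, 90]

After 3 steps: [30, 36, 44, 69, 53, 55, 90]


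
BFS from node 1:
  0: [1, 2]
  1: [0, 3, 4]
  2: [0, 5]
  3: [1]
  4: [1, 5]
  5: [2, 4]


Visit 1, enqueue [0, 3, 4]
Visit 0, enqueue [2]
Visit 3, enqueue []
Visit 4, enqueue [5]
Visit 2, enqueue []
Visit 5, enqueue []

BFS order: [1, 0, 3, 4, 2, 5]


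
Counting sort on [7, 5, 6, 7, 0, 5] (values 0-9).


Input: [7, 5, 6, 7, 0, 5]
Counts: [1, 0, 0, 0, 0, 2, 1, 2, 0, 0]

Sorted: [0, 5, 5, 6, 7, 7]


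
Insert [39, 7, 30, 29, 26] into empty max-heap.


Insert 39: [39]
Insert 7: [39, 7]
Insert 30: [39, 7, 30]
Insert 29: [39, 29, 30, 7]
Insert 26: [39, 29, 30, 7, 26]

Final heap: [39, 29, 30, 7, 26]


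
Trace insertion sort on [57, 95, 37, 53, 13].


Initial: [57, 95, 37, 53, 13]
Insert 95: [57, 95, 37, 53, 13]
Insert 37: [37, 57, 95, 53, 13]
Insert 53: [37, 53, 57, 95, 13]
Insert 13: [13, 37, 53, 57, 95]

Sorted: [13, 37, 53, 57, 95]


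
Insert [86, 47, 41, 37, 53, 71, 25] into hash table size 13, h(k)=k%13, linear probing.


Insert 86: h=8 -> slot 8
Insert 47: h=8, 1 probes -> slot 9
Insert 41: h=2 -> slot 2
Insert 37: h=11 -> slot 11
Insert 53: h=1 -> slot 1
Insert 71: h=6 -> slot 6
Insert 25: h=12 -> slot 12

Table: [None, 53, 41, None, None, None, 71, None, 86, 47, None, 37, 25]


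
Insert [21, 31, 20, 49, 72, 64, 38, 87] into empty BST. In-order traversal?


Insert 21: root
Insert 31: R from 21
Insert 20: L from 21
Insert 49: R from 21 -> R from 31
Insert 72: R from 21 -> R from 31 -> R from 49
Insert 64: R from 21 -> R from 31 -> R from 49 -> L from 72
Insert 38: R from 21 -> R from 31 -> L from 49
Insert 87: R from 21 -> R from 31 -> R from 49 -> R from 72

In-order: [20, 21, 31, 38, 49, 64, 72, 87]


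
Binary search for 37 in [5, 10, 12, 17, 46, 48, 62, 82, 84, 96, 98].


Step 1: lo=0, hi=10, mid=5, val=48
Step 2: lo=0, hi=4, mid=2, val=12
Step 3: lo=3, hi=4, mid=3, val=17
Step 4: lo=4, hi=4, mid=4, val=46

Not found


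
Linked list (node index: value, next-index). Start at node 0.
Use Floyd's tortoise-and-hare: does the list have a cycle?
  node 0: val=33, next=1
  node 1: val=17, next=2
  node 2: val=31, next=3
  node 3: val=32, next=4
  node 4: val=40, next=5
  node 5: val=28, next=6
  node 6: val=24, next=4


Floyd's tortoise (slow, +1) and hare (fast, +2):
  init: slow=0, fast=0
  step 1: slow=1, fast=2
  step 2: slow=2, fast=4
  step 3: slow=3, fast=6
  step 4: slow=4, fast=5
  step 5: slow=5, fast=4
  step 6: slow=6, fast=6
  slow == fast at node 6: cycle detected

Cycle: yes
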